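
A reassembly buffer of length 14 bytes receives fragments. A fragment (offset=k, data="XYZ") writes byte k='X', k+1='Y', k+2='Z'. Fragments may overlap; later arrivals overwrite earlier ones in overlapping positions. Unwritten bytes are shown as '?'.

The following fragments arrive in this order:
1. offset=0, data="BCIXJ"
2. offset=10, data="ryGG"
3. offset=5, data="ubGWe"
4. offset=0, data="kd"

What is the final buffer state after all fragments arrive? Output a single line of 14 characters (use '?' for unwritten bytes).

Answer: kdIXJubGWeryGG

Derivation:
Fragment 1: offset=0 data="BCIXJ" -> buffer=BCIXJ?????????
Fragment 2: offset=10 data="ryGG" -> buffer=BCIXJ?????ryGG
Fragment 3: offset=5 data="ubGWe" -> buffer=BCIXJubGWeryGG
Fragment 4: offset=0 data="kd" -> buffer=kdIXJubGWeryGG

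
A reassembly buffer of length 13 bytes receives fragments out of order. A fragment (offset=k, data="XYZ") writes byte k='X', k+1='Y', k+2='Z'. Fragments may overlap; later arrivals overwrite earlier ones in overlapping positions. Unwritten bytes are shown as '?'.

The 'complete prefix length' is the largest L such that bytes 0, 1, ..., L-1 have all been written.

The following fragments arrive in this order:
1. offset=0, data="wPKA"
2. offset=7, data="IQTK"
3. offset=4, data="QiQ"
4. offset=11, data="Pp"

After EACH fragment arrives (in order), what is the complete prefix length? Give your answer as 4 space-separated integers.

Answer: 4 4 11 13

Derivation:
Fragment 1: offset=0 data="wPKA" -> buffer=wPKA????????? -> prefix_len=4
Fragment 2: offset=7 data="IQTK" -> buffer=wPKA???IQTK?? -> prefix_len=4
Fragment 3: offset=4 data="QiQ" -> buffer=wPKAQiQIQTK?? -> prefix_len=11
Fragment 4: offset=11 data="Pp" -> buffer=wPKAQiQIQTKPp -> prefix_len=13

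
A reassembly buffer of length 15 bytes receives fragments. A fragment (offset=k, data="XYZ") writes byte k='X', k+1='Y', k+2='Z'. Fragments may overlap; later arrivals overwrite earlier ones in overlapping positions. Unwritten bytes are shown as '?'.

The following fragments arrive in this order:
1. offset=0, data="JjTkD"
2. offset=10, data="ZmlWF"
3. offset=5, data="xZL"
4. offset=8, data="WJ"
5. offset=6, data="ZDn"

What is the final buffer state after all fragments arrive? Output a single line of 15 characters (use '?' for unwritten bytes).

Fragment 1: offset=0 data="JjTkD" -> buffer=JjTkD??????????
Fragment 2: offset=10 data="ZmlWF" -> buffer=JjTkD?????ZmlWF
Fragment 3: offset=5 data="xZL" -> buffer=JjTkDxZL??ZmlWF
Fragment 4: offset=8 data="WJ" -> buffer=JjTkDxZLWJZmlWF
Fragment 5: offset=6 data="ZDn" -> buffer=JjTkDxZDnJZmlWF

Answer: JjTkDxZDnJZmlWF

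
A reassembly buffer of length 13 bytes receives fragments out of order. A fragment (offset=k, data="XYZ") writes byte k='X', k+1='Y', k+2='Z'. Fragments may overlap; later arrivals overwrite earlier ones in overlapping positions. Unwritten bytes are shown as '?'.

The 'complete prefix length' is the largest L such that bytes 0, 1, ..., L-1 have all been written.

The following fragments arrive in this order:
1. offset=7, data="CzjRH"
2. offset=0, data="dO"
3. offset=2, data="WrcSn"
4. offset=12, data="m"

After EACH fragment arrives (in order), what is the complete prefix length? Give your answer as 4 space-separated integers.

Fragment 1: offset=7 data="CzjRH" -> buffer=???????CzjRH? -> prefix_len=0
Fragment 2: offset=0 data="dO" -> buffer=dO?????CzjRH? -> prefix_len=2
Fragment 3: offset=2 data="WrcSn" -> buffer=dOWrcSnCzjRH? -> prefix_len=12
Fragment 4: offset=12 data="m" -> buffer=dOWrcSnCzjRHm -> prefix_len=13

Answer: 0 2 12 13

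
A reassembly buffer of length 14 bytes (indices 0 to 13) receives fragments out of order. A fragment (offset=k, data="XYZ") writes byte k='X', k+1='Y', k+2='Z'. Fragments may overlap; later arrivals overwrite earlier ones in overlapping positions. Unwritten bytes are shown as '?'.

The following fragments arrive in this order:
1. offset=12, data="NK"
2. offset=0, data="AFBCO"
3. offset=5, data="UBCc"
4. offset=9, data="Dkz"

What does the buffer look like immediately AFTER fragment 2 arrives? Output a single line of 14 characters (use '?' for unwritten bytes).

Fragment 1: offset=12 data="NK" -> buffer=????????????NK
Fragment 2: offset=0 data="AFBCO" -> buffer=AFBCO???????NK

Answer: AFBCO???????NK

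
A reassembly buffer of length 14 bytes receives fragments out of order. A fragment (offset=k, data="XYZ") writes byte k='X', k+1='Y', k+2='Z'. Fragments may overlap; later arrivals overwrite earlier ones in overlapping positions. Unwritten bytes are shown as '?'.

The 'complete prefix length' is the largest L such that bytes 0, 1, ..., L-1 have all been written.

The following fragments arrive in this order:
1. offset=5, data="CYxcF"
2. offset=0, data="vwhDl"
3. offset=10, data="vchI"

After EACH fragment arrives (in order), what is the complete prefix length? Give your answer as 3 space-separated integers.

Answer: 0 10 14

Derivation:
Fragment 1: offset=5 data="CYxcF" -> buffer=?????CYxcF???? -> prefix_len=0
Fragment 2: offset=0 data="vwhDl" -> buffer=vwhDlCYxcF???? -> prefix_len=10
Fragment 3: offset=10 data="vchI" -> buffer=vwhDlCYxcFvchI -> prefix_len=14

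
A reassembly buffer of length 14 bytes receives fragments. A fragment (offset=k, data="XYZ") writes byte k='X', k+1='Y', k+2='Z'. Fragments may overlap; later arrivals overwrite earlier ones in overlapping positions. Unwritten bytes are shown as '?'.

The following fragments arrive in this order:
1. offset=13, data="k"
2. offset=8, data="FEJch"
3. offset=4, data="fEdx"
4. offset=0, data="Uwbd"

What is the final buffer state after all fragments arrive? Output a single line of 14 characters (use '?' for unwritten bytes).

Fragment 1: offset=13 data="k" -> buffer=?????????????k
Fragment 2: offset=8 data="FEJch" -> buffer=????????FEJchk
Fragment 3: offset=4 data="fEdx" -> buffer=????fEdxFEJchk
Fragment 4: offset=0 data="Uwbd" -> buffer=UwbdfEdxFEJchk

Answer: UwbdfEdxFEJchk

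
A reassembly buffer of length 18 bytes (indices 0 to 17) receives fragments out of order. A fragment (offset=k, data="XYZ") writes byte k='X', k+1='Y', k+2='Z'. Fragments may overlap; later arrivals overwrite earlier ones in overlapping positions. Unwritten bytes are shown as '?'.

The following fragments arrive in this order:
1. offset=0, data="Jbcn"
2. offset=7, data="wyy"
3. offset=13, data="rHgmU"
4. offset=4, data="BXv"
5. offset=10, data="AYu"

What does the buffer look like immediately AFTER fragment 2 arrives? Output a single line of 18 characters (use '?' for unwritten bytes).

Answer: Jbcn???wyy????????

Derivation:
Fragment 1: offset=0 data="Jbcn" -> buffer=Jbcn??????????????
Fragment 2: offset=7 data="wyy" -> buffer=Jbcn???wyy????????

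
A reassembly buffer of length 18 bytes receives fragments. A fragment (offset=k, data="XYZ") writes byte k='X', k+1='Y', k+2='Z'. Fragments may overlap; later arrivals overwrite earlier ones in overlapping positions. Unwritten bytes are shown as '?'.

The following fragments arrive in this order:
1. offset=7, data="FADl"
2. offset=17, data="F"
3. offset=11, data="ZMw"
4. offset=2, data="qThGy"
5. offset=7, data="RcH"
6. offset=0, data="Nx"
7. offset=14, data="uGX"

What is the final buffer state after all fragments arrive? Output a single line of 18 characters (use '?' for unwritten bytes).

Fragment 1: offset=7 data="FADl" -> buffer=???????FADl???????
Fragment 2: offset=17 data="F" -> buffer=???????FADl??????F
Fragment 3: offset=11 data="ZMw" -> buffer=???????FADlZMw???F
Fragment 4: offset=2 data="qThGy" -> buffer=??qThGyFADlZMw???F
Fragment 5: offset=7 data="RcH" -> buffer=??qThGyRcHlZMw???F
Fragment 6: offset=0 data="Nx" -> buffer=NxqThGyRcHlZMw???F
Fragment 7: offset=14 data="uGX" -> buffer=NxqThGyRcHlZMwuGXF

Answer: NxqThGyRcHlZMwuGXF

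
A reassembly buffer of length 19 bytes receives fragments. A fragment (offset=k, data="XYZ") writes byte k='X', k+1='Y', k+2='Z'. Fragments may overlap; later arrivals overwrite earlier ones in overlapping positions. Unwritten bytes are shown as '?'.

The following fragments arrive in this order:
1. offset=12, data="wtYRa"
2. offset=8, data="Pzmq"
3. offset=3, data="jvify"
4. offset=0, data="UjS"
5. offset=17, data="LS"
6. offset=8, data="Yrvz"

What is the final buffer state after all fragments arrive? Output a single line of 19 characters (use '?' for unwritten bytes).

Fragment 1: offset=12 data="wtYRa" -> buffer=????????????wtYRa??
Fragment 2: offset=8 data="Pzmq" -> buffer=????????PzmqwtYRa??
Fragment 3: offset=3 data="jvify" -> buffer=???jvifyPzmqwtYRa??
Fragment 4: offset=0 data="UjS" -> buffer=UjSjvifyPzmqwtYRa??
Fragment 5: offset=17 data="LS" -> buffer=UjSjvifyPzmqwtYRaLS
Fragment 6: offset=8 data="Yrvz" -> buffer=UjSjvifyYrvzwtYRaLS

Answer: UjSjvifyYrvzwtYRaLS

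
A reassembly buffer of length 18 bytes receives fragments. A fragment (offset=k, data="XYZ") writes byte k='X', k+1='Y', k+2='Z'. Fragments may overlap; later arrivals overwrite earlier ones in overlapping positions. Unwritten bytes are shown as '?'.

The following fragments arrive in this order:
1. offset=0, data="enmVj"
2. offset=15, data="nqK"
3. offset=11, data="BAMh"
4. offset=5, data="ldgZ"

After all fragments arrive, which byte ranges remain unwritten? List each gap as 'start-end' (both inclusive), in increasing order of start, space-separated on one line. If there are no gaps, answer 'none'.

Fragment 1: offset=0 len=5
Fragment 2: offset=15 len=3
Fragment 3: offset=11 len=4
Fragment 4: offset=5 len=4
Gaps: 9-10

Answer: 9-10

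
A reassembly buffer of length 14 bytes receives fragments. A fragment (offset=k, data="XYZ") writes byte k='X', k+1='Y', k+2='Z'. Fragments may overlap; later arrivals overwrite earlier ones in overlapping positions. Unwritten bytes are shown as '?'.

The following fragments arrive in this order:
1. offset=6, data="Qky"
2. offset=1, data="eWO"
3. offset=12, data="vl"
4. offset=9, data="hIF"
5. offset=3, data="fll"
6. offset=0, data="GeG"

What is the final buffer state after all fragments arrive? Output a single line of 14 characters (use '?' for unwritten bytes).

Fragment 1: offset=6 data="Qky" -> buffer=??????Qky?????
Fragment 2: offset=1 data="eWO" -> buffer=?eWO??Qky?????
Fragment 3: offset=12 data="vl" -> buffer=?eWO??Qky???vl
Fragment 4: offset=9 data="hIF" -> buffer=?eWO??QkyhIFvl
Fragment 5: offset=3 data="fll" -> buffer=?eWfllQkyhIFvl
Fragment 6: offset=0 data="GeG" -> buffer=GeGfllQkyhIFvl

Answer: GeGfllQkyhIFvl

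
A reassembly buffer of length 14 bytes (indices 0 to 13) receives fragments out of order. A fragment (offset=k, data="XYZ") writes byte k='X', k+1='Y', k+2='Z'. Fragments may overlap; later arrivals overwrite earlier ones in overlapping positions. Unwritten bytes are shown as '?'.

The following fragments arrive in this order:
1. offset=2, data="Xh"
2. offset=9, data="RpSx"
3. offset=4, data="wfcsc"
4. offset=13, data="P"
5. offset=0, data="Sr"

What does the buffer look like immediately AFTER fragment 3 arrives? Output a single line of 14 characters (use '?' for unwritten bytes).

Answer: ??XhwfcscRpSx?

Derivation:
Fragment 1: offset=2 data="Xh" -> buffer=??Xh??????????
Fragment 2: offset=9 data="RpSx" -> buffer=??Xh?????RpSx?
Fragment 3: offset=4 data="wfcsc" -> buffer=??XhwfcscRpSx?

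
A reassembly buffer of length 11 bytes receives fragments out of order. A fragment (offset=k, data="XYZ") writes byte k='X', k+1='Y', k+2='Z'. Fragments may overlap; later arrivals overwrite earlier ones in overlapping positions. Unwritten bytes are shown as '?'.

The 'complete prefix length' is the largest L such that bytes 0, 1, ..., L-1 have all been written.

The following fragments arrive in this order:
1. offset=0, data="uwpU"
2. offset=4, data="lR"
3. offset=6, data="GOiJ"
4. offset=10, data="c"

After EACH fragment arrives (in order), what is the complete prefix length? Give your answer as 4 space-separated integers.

Answer: 4 6 10 11

Derivation:
Fragment 1: offset=0 data="uwpU" -> buffer=uwpU??????? -> prefix_len=4
Fragment 2: offset=4 data="lR" -> buffer=uwpUlR????? -> prefix_len=6
Fragment 3: offset=6 data="GOiJ" -> buffer=uwpUlRGOiJ? -> prefix_len=10
Fragment 4: offset=10 data="c" -> buffer=uwpUlRGOiJc -> prefix_len=11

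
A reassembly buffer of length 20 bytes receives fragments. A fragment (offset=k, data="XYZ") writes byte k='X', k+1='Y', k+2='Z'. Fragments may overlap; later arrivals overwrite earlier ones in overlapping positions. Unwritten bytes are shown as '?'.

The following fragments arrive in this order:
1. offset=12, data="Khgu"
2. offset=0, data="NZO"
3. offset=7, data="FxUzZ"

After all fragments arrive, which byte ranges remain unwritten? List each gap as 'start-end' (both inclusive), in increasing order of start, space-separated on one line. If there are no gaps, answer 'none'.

Fragment 1: offset=12 len=4
Fragment 2: offset=0 len=3
Fragment 3: offset=7 len=5
Gaps: 3-6 16-19

Answer: 3-6 16-19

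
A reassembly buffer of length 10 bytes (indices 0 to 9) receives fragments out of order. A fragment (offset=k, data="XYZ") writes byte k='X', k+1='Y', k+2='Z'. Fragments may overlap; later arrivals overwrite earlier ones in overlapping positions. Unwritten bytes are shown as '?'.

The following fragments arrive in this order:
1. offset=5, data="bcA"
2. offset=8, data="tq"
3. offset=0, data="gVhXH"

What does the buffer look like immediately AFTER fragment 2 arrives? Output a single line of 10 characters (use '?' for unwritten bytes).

Answer: ?????bcAtq

Derivation:
Fragment 1: offset=5 data="bcA" -> buffer=?????bcA??
Fragment 2: offset=8 data="tq" -> buffer=?????bcAtq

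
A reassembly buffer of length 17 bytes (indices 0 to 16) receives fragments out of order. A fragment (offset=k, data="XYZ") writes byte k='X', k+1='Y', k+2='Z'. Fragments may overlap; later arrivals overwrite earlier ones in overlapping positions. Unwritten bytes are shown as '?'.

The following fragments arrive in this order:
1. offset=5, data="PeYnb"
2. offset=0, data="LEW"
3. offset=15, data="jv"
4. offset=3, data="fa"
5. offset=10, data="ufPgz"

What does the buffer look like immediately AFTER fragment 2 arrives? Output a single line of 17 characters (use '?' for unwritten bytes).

Answer: LEW??PeYnb???????

Derivation:
Fragment 1: offset=5 data="PeYnb" -> buffer=?????PeYnb???????
Fragment 2: offset=0 data="LEW" -> buffer=LEW??PeYnb???????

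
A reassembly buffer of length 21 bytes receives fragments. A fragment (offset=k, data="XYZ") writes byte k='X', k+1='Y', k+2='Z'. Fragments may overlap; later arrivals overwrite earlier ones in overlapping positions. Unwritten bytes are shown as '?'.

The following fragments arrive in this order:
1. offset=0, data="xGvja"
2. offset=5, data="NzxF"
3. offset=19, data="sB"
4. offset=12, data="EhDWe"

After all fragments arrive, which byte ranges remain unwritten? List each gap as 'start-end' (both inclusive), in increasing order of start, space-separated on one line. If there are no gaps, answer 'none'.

Answer: 9-11 17-18

Derivation:
Fragment 1: offset=0 len=5
Fragment 2: offset=5 len=4
Fragment 3: offset=19 len=2
Fragment 4: offset=12 len=5
Gaps: 9-11 17-18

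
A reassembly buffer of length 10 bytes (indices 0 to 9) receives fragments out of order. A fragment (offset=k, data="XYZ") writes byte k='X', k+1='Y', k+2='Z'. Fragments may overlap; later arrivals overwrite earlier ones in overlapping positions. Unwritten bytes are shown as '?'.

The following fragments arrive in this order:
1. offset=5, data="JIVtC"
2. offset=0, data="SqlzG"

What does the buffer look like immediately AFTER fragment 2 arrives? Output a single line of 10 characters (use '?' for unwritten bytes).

Fragment 1: offset=5 data="JIVtC" -> buffer=?????JIVtC
Fragment 2: offset=0 data="SqlzG" -> buffer=SqlzGJIVtC

Answer: SqlzGJIVtC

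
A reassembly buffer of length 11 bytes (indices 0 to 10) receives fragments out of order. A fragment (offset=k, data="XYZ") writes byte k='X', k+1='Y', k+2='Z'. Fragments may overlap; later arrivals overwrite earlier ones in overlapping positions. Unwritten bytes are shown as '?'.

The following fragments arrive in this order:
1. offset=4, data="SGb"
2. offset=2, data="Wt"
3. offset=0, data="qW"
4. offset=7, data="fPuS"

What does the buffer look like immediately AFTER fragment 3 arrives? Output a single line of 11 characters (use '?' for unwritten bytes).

Fragment 1: offset=4 data="SGb" -> buffer=????SGb????
Fragment 2: offset=2 data="Wt" -> buffer=??WtSGb????
Fragment 3: offset=0 data="qW" -> buffer=qWWtSGb????

Answer: qWWtSGb????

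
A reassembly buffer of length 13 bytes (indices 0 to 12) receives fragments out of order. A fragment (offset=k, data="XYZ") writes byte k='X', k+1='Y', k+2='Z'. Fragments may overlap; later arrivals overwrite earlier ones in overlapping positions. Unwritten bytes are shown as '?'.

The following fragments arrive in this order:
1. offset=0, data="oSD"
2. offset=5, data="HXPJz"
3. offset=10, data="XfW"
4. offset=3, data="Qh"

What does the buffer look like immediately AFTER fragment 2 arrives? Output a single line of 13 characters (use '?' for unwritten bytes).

Answer: oSD??HXPJz???

Derivation:
Fragment 1: offset=0 data="oSD" -> buffer=oSD??????????
Fragment 2: offset=5 data="HXPJz" -> buffer=oSD??HXPJz???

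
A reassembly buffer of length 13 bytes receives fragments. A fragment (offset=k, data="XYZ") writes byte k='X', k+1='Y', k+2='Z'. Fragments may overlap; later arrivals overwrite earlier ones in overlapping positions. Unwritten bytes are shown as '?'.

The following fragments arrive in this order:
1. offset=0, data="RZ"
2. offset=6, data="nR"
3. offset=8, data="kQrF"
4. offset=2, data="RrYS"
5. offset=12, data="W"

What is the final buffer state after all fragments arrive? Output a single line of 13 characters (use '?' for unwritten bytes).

Answer: RZRrYSnRkQrFW

Derivation:
Fragment 1: offset=0 data="RZ" -> buffer=RZ???????????
Fragment 2: offset=6 data="nR" -> buffer=RZ????nR?????
Fragment 3: offset=8 data="kQrF" -> buffer=RZ????nRkQrF?
Fragment 4: offset=2 data="RrYS" -> buffer=RZRrYSnRkQrF?
Fragment 5: offset=12 data="W" -> buffer=RZRrYSnRkQrFW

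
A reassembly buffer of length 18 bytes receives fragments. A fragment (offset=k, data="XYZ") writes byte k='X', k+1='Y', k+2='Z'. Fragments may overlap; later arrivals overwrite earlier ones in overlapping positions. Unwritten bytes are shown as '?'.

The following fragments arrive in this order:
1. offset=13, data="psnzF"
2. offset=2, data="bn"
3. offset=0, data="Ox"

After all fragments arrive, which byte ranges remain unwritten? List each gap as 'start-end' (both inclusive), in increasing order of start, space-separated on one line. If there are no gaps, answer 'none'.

Fragment 1: offset=13 len=5
Fragment 2: offset=2 len=2
Fragment 3: offset=0 len=2
Gaps: 4-12

Answer: 4-12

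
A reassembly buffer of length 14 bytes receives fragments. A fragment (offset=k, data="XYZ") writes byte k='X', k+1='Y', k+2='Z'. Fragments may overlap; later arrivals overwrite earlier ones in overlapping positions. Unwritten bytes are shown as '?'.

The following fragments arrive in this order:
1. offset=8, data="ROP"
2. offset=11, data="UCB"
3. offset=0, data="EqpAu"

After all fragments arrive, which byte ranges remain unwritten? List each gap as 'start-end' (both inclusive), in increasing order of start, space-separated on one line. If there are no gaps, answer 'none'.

Answer: 5-7

Derivation:
Fragment 1: offset=8 len=3
Fragment 2: offset=11 len=3
Fragment 3: offset=0 len=5
Gaps: 5-7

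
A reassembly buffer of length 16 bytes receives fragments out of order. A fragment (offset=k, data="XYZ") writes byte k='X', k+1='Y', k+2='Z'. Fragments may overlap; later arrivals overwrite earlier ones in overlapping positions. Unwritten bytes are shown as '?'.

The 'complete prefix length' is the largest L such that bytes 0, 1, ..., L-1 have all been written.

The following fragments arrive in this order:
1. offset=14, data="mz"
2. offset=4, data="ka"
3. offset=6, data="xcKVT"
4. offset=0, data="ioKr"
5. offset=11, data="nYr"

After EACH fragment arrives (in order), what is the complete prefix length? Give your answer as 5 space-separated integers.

Fragment 1: offset=14 data="mz" -> buffer=??????????????mz -> prefix_len=0
Fragment 2: offset=4 data="ka" -> buffer=????ka????????mz -> prefix_len=0
Fragment 3: offset=6 data="xcKVT" -> buffer=????kaxcKVT???mz -> prefix_len=0
Fragment 4: offset=0 data="ioKr" -> buffer=ioKrkaxcKVT???mz -> prefix_len=11
Fragment 5: offset=11 data="nYr" -> buffer=ioKrkaxcKVTnYrmz -> prefix_len=16

Answer: 0 0 0 11 16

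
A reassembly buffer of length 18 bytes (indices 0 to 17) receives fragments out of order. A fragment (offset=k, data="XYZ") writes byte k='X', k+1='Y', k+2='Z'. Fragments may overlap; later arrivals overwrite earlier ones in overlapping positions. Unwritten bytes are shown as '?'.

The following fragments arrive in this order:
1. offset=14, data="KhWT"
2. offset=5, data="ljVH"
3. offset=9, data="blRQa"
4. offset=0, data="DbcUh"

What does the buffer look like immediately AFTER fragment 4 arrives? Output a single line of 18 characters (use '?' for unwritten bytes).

Answer: DbcUhljVHblRQaKhWT

Derivation:
Fragment 1: offset=14 data="KhWT" -> buffer=??????????????KhWT
Fragment 2: offset=5 data="ljVH" -> buffer=?????ljVH?????KhWT
Fragment 3: offset=9 data="blRQa" -> buffer=?????ljVHblRQaKhWT
Fragment 4: offset=0 data="DbcUh" -> buffer=DbcUhljVHblRQaKhWT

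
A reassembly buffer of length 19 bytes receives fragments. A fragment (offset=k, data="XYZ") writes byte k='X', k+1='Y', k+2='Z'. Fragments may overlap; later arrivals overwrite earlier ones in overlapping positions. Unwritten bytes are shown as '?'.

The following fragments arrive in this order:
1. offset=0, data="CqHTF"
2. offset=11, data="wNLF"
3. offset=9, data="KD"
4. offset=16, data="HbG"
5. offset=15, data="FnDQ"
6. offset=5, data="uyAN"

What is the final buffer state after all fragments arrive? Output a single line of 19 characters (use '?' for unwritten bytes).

Fragment 1: offset=0 data="CqHTF" -> buffer=CqHTF??????????????
Fragment 2: offset=11 data="wNLF" -> buffer=CqHTF??????wNLF????
Fragment 3: offset=9 data="KD" -> buffer=CqHTF????KDwNLF????
Fragment 4: offset=16 data="HbG" -> buffer=CqHTF????KDwNLF?HbG
Fragment 5: offset=15 data="FnDQ" -> buffer=CqHTF????KDwNLFFnDQ
Fragment 6: offset=5 data="uyAN" -> buffer=CqHTFuyANKDwNLFFnDQ

Answer: CqHTFuyANKDwNLFFnDQ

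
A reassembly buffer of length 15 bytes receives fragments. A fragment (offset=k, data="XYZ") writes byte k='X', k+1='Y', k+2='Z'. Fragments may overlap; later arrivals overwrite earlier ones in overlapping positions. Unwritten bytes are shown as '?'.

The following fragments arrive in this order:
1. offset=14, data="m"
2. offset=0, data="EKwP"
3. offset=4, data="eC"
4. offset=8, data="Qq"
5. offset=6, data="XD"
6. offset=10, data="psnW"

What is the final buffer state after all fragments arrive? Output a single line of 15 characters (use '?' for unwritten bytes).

Fragment 1: offset=14 data="m" -> buffer=??????????????m
Fragment 2: offset=0 data="EKwP" -> buffer=EKwP??????????m
Fragment 3: offset=4 data="eC" -> buffer=EKwPeC????????m
Fragment 4: offset=8 data="Qq" -> buffer=EKwPeC??Qq????m
Fragment 5: offset=6 data="XD" -> buffer=EKwPeCXDQq????m
Fragment 6: offset=10 data="psnW" -> buffer=EKwPeCXDQqpsnWm

Answer: EKwPeCXDQqpsnWm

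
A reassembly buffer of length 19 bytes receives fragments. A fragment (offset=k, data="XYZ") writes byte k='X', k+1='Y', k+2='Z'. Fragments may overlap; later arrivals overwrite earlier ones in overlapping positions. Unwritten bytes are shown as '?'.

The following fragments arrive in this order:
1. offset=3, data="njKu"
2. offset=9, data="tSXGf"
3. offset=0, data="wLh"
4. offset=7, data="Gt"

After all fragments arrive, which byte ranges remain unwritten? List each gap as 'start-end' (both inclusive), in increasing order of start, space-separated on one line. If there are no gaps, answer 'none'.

Fragment 1: offset=3 len=4
Fragment 2: offset=9 len=5
Fragment 3: offset=0 len=3
Fragment 4: offset=7 len=2
Gaps: 14-18

Answer: 14-18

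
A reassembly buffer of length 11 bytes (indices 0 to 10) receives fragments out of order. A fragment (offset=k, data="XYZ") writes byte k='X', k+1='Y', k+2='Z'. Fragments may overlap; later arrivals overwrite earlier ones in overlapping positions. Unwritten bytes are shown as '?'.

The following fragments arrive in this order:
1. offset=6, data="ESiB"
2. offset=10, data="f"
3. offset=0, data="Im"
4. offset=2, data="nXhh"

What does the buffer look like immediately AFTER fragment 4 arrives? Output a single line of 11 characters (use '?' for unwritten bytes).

Answer: ImnXhhESiBf

Derivation:
Fragment 1: offset=6 data="ESiB" -> buffer=??????ESiB?
Fragment 2: offset=10 data="f" -> buffer=??????ESiBf
Fragment 3: offset=0 data="Im" -> buffer=Im????ESiBf
Fragment 4: offset=2 data="nXhh" -> buffer=ImnXhhESiBf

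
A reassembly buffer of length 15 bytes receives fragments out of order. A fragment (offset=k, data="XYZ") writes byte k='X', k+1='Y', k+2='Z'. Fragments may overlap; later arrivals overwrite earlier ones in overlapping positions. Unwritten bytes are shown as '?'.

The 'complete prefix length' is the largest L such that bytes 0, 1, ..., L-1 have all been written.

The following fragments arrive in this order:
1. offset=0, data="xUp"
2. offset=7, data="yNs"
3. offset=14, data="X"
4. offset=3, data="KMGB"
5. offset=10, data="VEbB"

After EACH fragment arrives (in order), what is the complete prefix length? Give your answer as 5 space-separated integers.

Fragment 1: offset=0 data="xUp" -> buffer=xUp???????????? -> prefix_len=3
Fragment 2: offset=7 data="yNs" -> buffer=xUp????yNs????? -> prefix_len=3
Fragment 3: offset=14 data="X" -> buffer=xUp????yNs????X -> prefix_len=3
Fragment 4: offset=3 data="KMGB" -> buffer=xUpKMGByNs????X -> prefix_len=10
Fragment 5: offset=10 data="VEbB" -> buffer=xUpKMGByNsVEbBX -> prefix_len=15

Answer: 3 3 3 10 15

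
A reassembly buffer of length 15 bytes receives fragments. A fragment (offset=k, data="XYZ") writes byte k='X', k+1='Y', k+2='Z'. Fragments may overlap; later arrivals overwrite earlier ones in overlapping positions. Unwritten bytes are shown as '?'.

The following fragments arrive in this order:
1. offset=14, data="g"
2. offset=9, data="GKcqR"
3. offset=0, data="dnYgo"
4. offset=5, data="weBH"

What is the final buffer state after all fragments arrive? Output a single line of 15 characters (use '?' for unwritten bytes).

Answer: dnYgoweBHGKcqRg

Derivation:
Fragment 1: offset=14 data="g" -> buffer=??????????????g
Fragment 2: offset=9 data="GKcqR" -> buffer=?????????GKcqRg
Fragment 3: offset=0 data="dnYgo" -> buffer=dnYgo????GKcqRg
Fragment 4: offset=5 data="weBH" -> buffer=dnYgoweBHGKcqRg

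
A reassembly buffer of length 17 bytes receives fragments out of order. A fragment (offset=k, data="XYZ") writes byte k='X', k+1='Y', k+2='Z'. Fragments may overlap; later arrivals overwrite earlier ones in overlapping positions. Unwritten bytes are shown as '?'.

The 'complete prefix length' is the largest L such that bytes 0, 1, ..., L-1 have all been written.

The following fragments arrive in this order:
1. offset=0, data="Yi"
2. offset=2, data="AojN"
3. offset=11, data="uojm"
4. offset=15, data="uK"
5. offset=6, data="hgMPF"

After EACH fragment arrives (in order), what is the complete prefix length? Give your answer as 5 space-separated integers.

Fragment 1: offset=0 data="Yi" -> buffer=Yi??????????????? -> prefix_len=2
Fragment 2: offset=2 data="AojN" -> buffer=YiAojN??????????? -> prefix_len=6
Fragment 3: offset=11 data="uojm" -> buffer=YiAojN?????uojm?? -> prefix_len=6
Fragment 4: offset=15 data="uK" -> buffer=YiAojN?????uojmuK -> prefix_len=6
Fragment 5: offset=6 data="hgMPF" -> buffer=YiAojNhgMPFuojmuK -> prefix_len=17

Answer: 2 6 6 6 17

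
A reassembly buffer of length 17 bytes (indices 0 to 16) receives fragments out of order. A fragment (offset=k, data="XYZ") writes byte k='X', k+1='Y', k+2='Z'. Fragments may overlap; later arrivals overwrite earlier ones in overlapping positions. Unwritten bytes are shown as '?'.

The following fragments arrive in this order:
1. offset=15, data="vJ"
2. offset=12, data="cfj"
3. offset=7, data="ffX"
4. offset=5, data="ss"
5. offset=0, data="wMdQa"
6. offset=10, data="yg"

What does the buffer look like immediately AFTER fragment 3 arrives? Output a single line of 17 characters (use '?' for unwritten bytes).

Answer: ???????ffX??cfjvJ

Derivation:
Fragment 1: offset=15 data="vJ" -> buffer=???????????????vJ
Fragment 2: offset=12 data="cfj" -> buffer=????????????cfjvJ
Fragment 3: offset=7 data="ffX" -> buffer=???????ffX??cfjvJ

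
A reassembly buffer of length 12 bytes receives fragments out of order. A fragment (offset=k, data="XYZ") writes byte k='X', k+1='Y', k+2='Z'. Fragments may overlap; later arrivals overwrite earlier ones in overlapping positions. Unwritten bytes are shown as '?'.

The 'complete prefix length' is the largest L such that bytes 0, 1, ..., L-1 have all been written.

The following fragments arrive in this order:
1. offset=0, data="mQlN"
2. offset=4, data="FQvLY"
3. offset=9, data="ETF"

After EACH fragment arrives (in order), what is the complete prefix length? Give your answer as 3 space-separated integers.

Answer: 4 9 12

Derivation:
Fragment 1: offset=0 data="mQlN" -> buffer=mQlN???????? -> prefix_len=4
Fragment 2: offset=4 data="FQvLY" -> buffer=mQlNFQvLY??? -> prefix_len=9
Fragment 3: offset=9 data="ETF" -> buffer=mQlNFQvLYETF -> prefix_len=12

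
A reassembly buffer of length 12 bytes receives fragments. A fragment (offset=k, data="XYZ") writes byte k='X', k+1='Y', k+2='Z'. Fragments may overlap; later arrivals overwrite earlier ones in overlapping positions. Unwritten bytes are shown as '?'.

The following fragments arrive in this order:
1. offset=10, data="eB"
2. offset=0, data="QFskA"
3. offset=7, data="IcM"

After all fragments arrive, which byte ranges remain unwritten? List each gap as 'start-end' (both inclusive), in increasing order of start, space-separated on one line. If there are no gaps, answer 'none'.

Fragment 1: offset=10 len=2
Fragment 2: offset=0 len=5
Fragment 3: offset=7 len=3
Gaps: 5-6

Answer: 5-6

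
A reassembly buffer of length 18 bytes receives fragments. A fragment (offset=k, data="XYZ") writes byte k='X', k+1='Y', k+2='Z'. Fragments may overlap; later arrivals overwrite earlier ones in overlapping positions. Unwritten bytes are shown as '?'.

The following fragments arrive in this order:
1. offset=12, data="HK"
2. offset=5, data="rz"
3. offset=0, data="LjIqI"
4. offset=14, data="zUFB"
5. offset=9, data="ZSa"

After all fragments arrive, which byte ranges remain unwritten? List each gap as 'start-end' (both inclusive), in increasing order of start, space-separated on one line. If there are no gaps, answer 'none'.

Fragment 1: offset=12 len=2
Fragment 2: offset=5 len=2
Fragment 3: offset=0 len=5
Fragment 4: offset=14 len=4
Fragment 5: offset=9 len=3
Gaps: 7-8

Answer: 7-8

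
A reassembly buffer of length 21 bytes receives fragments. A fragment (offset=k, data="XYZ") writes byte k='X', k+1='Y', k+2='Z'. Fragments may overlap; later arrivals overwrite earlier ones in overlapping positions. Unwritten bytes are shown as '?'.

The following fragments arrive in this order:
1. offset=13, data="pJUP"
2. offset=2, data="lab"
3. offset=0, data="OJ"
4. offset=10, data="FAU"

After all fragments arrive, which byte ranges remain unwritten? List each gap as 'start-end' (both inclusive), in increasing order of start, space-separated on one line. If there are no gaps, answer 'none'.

Fragment 1: offset=13 len=4
Fragment 2: offset=2 len=3
Fragment 3: offset=0 len=2
Fragment 4: offset=10 len=3
Gaps: 5-9 17-20

Answer: 5-9 17-20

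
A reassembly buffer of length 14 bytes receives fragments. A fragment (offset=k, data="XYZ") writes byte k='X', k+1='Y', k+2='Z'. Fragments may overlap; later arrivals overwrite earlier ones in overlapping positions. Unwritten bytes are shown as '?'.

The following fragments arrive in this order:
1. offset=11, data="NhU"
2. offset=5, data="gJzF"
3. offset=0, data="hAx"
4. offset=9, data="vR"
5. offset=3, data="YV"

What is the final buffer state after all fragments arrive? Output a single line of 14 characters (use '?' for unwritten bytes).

Answer: hAxYVgJzFvRNhU

Derivation:
Fragment 1: offset=11 data="NhU" -> buffer=???????????NhU
Fragment 2: offset=5 data="gJzF" -> buffer=?????gJzF??NhU
Fragment 3: offset=0 data="hAx" -> buffer=hAx??gJzF??NhU
Fragment 4: offset=9 data="vR" -> buffer=hAx??gJzFvRNhU
Fragment 5: offset=3 data="YV" -> buffer=hAxYVgJzFvRNhU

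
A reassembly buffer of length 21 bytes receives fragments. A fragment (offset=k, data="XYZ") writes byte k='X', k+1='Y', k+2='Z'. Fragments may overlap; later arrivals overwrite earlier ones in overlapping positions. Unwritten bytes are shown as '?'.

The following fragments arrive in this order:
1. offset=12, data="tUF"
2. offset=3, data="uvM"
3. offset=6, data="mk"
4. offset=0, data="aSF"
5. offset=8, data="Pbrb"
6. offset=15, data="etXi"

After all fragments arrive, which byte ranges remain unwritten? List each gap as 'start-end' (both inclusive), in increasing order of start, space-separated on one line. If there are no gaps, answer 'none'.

Fragment 1: offset=12 len=3
Fragment 2: offset=3 len=3
Fragment 3: offset=6 len=2
Fragment 4: offset=0 len=3
Fragment 5: offset=8 len=4
Fragment 6: offset=15 len=4
Gaps: 19-20

Answer: 19-20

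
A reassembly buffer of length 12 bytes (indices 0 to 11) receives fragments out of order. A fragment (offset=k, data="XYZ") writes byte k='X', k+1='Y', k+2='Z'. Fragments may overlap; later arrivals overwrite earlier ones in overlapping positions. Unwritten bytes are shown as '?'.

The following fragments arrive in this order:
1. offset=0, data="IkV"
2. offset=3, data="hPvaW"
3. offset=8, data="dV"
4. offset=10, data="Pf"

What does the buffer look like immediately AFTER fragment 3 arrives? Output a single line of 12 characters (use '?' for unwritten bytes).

Fragment 1: offset=0 data="IkV" -> buffer=IkV?????????
Fragment 2: offset=3 data="hPvaW" -> buffer=IkVhPvaW????
Fragment 3: offset=8 data="dV" -> buffer=IkVhPvaWdV??

Answer: IkVhPvaWdV??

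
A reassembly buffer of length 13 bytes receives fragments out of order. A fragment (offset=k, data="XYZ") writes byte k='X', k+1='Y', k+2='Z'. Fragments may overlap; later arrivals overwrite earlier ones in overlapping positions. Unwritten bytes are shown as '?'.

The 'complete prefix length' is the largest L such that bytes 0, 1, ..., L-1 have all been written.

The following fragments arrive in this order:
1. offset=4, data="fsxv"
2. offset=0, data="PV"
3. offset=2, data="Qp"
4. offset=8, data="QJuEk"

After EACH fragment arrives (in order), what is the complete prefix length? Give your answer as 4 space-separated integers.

Answer: 0 2 8 13

Derivation:
Fragment 1: offset=4 data="fsxv" -> buffer=????fsxv????? -> prefix_len=0
Fragment 2: offset=0 data="PV" -> buffer=PV??fsxv????? -> prefix_len=2
Fragment 3: offset=2 data="Qp" -> buffer=PVQpfsxv????? -> prefix_len=8
Fragment 4: offset=8 data="QJuEk" -> buffer=PVQpfsxvQJuEk -> prefix_len=13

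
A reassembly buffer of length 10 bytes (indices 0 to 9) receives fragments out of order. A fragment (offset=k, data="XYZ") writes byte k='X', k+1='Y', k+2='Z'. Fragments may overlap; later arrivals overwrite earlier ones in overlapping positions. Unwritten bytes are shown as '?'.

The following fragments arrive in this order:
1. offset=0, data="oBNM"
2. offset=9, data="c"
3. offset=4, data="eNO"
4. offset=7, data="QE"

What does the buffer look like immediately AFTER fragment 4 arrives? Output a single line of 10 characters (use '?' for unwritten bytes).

Fragment 1: offset=0 data="oBNM" -> buffer=oBNM??????
Fragment 2: offset=9 data="c" -> buffer=oBNM?????c
Fragment 3: offset=4 data="eNO" -> buffer=oBNMeNO??c
Fragment 4: offset=7 data="QE" -> buffer=oBNMeNOQEc

Answer: oBNMeNOQEc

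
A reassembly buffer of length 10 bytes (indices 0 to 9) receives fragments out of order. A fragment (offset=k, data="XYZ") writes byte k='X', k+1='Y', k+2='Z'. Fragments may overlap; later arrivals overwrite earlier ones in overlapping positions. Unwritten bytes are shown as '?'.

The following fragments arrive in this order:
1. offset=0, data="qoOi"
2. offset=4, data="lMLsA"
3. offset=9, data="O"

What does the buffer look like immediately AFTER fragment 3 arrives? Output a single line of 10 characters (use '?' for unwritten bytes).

Fragment 1: offset=0 data="qoOi" -> buffer=qoOi??????
Fragment 2: offset=4 data="lMLsA" -> buffer=qoOilMLsA?
Fragment 3: offset=9 data="O" -> buffer=qoOilMLsAO

Answer: qoOilMLsAO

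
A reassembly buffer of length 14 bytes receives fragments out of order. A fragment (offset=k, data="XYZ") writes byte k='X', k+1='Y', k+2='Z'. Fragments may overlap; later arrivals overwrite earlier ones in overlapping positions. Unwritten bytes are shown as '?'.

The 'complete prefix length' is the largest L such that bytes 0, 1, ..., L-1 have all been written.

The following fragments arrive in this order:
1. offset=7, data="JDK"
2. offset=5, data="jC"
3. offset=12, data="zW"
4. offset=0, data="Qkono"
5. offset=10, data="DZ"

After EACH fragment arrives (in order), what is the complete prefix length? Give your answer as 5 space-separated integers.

Fragment 1: offset=7 data="JDK" -> buffer=???????JDK???? -> prefix_len=0
Fragment 2: offset=5 data="jC" -> buffer=?????jCJDK???? -> prefix_len=0
Fragment 3: offset=12 data="zW" -> buffer=?????jCJDK??zW -> prefix_len=0
Fragment 4: offset=0 data="Qkono" -> buffer=QkonojCJDK??zW -> prefix_len=10
Fragment 5: offset=10 data="DZ" -> buffer=QkonojCJDKDZzW -> prefix_len=14

Answer: 0 0 0 10 14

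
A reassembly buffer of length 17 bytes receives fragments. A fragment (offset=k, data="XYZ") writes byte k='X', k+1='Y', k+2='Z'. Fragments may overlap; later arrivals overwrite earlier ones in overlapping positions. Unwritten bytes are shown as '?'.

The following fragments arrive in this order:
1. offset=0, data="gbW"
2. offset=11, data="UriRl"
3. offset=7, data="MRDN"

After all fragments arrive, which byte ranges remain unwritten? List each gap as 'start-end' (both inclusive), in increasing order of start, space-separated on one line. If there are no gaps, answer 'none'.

Fragment 1: offset=0 len=3
Fragment 2: offset=11 len=5
Fragment 3: offset=7 len=4
Gaps: 3-6 16-16

Answer: 3-6 16-16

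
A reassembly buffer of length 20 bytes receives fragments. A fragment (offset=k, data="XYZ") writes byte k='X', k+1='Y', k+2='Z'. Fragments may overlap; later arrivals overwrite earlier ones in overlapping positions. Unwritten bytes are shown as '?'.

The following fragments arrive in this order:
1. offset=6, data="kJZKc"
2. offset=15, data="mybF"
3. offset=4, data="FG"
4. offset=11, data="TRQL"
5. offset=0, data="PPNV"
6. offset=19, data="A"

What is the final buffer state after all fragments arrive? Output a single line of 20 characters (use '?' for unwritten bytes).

Answer: PPNVFGkJZKcTRQLmybFA

Derivation:
Fragment 1: offset=6 data="kJZKc" -> buffer=??????kJZKc?????????
Fragment 2: offset=15 data="mybF" -> buffer=??????kJZKc????mybF?
Fragment 3: offset=4 data="FG" -> buffer=????FGkJZKc????mybF?
Fragment 4: offset=11 data="TRQL" -> buffer=????FGkJZKcTRQLmybF?
Fragment 5: offset=0 data="PPNV" -> buffer=PPNVFGkJZKcTRQLmybF?
Fragment 6: offset=19 data="A" -> buffer=PPNVFGkJZKcTRQLmybFA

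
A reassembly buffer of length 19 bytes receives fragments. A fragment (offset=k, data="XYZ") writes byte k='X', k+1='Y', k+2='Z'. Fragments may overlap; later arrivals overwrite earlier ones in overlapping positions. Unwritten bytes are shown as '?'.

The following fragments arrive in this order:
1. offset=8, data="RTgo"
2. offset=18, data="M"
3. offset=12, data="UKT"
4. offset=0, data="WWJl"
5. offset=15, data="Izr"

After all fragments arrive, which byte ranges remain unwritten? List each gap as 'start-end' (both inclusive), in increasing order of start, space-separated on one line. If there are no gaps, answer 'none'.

Answer: 4-7

Derivation:
Fragment 1: offset=8 len=4
Fragment 2: offset=18 len=1
Fragment 3: offset=12 len=3
Fragment 4: offset=0 len=4
Fragment 5: offset=15 len=3
Gaps: 4-7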